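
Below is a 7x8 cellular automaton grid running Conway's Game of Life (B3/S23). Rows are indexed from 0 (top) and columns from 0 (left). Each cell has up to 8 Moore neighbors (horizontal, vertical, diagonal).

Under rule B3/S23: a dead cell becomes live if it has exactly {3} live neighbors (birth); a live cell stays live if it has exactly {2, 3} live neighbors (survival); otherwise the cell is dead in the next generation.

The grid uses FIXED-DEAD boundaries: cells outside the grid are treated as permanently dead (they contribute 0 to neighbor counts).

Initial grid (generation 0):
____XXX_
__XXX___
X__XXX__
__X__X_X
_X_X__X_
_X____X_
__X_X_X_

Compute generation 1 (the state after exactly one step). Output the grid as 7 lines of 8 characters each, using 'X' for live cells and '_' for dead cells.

Simulating step by step:
Generation 0 (given above): 21 live cells
Generation 1: 19 live cells
(generation 1 grid is the final answer)

Answer: ____XX__
__X___X_
_X___XX_
_XX__X__
_X___XXX
_X_X__XX
_____X__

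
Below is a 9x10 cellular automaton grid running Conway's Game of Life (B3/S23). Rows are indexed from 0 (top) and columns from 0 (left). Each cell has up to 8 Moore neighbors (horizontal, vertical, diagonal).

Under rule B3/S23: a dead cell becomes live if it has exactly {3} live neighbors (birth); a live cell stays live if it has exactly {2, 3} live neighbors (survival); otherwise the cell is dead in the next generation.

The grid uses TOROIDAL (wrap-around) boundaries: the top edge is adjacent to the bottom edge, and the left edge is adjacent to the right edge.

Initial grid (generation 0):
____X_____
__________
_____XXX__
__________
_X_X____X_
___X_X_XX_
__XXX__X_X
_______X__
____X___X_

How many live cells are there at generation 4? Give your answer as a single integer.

Answer: 7

Derivation:
Simulating step by step:
Generation 0 (given above): 19 live cells
Generation 1: 18 live cells
__________
_____XX___
______X___
______XX__
__X_X__XX_
______XX_X
__XXX__X__
____X__X__
__________
Generation 2: 15 live cells
__________
_____XX___
__________
_____XX_X_
_____X____
__X_XXX___
___XXX_X__
____X_____
__________
Generation 3: 7 live cells
__________
__________
_______X__
_____XX___
_______X__
__________
__________
___XXX____
__________
Generation 4: 7 live cells
__________
__________
______X___
______XX__
______X___
__________
____X_____
____X_____
____X_____
Population at generation 4: 7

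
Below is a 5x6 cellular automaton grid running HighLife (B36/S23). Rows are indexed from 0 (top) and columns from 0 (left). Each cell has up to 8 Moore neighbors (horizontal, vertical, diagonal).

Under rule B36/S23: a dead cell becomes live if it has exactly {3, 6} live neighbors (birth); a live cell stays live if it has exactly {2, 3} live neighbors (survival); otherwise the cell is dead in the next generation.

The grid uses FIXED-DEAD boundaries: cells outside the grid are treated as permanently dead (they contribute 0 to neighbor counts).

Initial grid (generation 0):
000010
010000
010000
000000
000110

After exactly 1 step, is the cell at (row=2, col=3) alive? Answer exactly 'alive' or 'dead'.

Simulating step by step:
Generation 0 (given above): 5 live cells
Generation 1: 0 live cells
000000
000000
000000
000000
000000

Cell (2,3) at generation 1: 0 -> dead

Answer: dead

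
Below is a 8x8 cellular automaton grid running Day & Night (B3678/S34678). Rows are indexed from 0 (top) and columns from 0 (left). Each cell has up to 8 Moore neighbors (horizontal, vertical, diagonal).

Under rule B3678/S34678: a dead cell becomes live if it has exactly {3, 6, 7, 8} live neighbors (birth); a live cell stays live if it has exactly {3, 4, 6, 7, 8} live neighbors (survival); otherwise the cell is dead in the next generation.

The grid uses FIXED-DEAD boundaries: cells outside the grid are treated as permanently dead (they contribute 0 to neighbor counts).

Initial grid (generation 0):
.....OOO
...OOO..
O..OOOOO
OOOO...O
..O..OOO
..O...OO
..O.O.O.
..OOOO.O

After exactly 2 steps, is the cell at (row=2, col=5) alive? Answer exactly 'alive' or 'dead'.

Answer: alive

Derivation:
Simulating step by step:
Generation 0 (given above): 32 live cells
Generation 1: 27 live cells
.....OO.
...OOOO.
....OOO.
.OOO..OO
..O....O
.O.....O
.OOOO.O.
...OOOO.
Generation 2: 23 live cells
.....OO.
.....O.O
.....O..
..OOO.OO
..OO...O
.O....O.
..OOO.OO
...OOO..

Cell (2,5) at generation 2: 1 -> alive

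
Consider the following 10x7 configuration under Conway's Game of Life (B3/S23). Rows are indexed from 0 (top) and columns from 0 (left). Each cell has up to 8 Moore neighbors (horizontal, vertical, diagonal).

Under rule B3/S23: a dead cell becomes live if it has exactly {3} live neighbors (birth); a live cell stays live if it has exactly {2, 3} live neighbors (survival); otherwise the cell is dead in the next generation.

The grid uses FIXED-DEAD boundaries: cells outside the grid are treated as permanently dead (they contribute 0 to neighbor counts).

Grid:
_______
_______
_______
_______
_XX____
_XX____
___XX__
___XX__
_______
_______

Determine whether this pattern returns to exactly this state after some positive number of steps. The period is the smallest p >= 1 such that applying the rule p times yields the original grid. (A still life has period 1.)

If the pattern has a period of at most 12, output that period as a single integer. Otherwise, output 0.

Simulating and comparing each generation to the original:
Gen 0 (original, given above): 8 live cells
Gen 1: 6 live cells, differs from original
Gen 2: 8 live cells, MATCHES original -> period = 2

Answer: 2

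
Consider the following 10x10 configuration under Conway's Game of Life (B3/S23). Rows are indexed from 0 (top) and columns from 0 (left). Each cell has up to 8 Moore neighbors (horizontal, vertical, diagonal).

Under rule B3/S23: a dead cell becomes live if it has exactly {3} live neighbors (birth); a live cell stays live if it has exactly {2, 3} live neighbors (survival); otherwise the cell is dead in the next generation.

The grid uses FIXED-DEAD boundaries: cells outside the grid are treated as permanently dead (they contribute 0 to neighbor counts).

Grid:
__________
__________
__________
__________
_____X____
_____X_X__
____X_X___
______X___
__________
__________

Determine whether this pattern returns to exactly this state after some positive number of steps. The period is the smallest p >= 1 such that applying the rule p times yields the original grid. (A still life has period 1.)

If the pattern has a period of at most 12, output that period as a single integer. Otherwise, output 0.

Simulating and comparing each generation to the original:
Gen 0 (original, given above): 6 live cells
Gen 1: 6 live cells, differs from original
Gen 2: 6 live cells, MATCHES original -> period = 2

Answer: 2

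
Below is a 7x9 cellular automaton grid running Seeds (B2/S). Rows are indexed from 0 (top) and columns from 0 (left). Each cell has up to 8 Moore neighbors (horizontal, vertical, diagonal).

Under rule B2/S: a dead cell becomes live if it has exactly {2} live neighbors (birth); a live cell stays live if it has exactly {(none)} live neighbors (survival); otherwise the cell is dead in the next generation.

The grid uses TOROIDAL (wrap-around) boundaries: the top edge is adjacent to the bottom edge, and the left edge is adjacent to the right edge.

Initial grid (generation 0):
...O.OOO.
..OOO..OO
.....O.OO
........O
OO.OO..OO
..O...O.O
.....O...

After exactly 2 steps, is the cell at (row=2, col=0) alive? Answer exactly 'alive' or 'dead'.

Answer: alive

Derivation:
Simulating step by step:
Generation 0 (given above): 23 live cells
Generation 1: 11 live cells
.........
O........
..O......
.OOO.O...
.....OO..
.........
..OO....O
Generation 2: 16 live cells
OOOO....O
.O.......
O...O....
.........
.O.O.....
..OOOOOO.
.........

Cell (2,0) at generation 2: 1 -> alive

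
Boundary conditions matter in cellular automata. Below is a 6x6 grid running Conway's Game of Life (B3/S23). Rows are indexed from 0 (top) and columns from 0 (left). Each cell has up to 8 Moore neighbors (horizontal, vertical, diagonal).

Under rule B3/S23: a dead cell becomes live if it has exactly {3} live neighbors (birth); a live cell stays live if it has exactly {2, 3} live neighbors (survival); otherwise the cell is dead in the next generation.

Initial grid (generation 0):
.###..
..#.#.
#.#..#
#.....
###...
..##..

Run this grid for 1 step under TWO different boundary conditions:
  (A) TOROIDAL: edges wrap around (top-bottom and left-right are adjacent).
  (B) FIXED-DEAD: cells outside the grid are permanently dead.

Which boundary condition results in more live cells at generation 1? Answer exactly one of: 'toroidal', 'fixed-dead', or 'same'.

Answer: toroidal

Derivation:
Under TOROIDAL boundary, generation 1:
.#..#.
#...##
#..#.#
..#...
#.##..
#.....
Population = 13

Under FIXED-DEAD boundary, generation 1:
.###..
....#.
...#..
#.#...
#.##..
..##..
Population = 12

Comparison: toroidal=13, fixed-dead=12 -> toroidal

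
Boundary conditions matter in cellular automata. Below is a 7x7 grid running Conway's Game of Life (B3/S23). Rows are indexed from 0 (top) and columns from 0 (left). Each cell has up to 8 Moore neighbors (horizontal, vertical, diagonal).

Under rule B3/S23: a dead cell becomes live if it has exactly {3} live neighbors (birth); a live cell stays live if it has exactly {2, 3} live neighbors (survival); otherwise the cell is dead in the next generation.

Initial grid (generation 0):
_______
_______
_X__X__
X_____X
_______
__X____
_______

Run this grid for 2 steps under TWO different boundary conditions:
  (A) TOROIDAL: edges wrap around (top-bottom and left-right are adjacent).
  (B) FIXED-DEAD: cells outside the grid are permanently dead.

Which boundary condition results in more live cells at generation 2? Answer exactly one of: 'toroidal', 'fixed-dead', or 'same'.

Answer: same

Derivation:
Under TOROIDAL boundary, generation 2:
_______
_______
_______
_______
_______
_______
_______
Population = 0

Under FIXED-DEAD boundary, generation 2:
_______
_______
_______
_______
_______
_______
_______
Population = 0

Comparison: toroidal=0, fixed-dead=0 -> same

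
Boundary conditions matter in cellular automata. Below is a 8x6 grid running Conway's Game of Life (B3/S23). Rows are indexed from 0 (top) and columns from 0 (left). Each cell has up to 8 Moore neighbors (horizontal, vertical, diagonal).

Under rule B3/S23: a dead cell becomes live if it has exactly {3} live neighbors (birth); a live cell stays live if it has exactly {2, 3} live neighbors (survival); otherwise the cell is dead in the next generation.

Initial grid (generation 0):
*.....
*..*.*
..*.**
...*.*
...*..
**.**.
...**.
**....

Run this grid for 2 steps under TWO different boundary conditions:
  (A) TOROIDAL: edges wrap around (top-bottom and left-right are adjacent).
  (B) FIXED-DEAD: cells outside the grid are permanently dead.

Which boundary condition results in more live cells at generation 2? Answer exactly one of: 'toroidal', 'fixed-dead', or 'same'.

Under TOROIDAL boundary, generation 2:
..*..*
.**...
*...*.
****.*
*.**.*
*..*.*
....*.
*...**
Population = 22

Under FIXED-DEAD boundary, generation 2:
......
..*.*.
.*...*
..**..
..***.
...**.
......
......
Population = 11

Comparison: toroidal=22, fixed-dead=11 -> toroidal

Answer: toroidal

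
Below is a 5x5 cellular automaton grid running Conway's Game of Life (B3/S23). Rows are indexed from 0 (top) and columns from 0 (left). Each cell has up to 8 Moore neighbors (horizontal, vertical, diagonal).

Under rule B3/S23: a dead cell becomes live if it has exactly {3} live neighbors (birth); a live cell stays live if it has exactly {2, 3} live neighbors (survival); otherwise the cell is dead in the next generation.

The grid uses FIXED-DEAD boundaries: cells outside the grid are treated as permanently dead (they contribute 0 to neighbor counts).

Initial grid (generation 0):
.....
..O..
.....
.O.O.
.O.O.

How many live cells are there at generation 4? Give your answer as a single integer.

Simulating step by step:
Generation 0 (given above): 5 live cells
Generation 1: 1 live cells
.....
.....
..O..
.....
.....
Generation 2: 0 live cells
.....
.....
.....
.....
.....
Generation 3: 0 live cells
.....
.....
.....
.....
.....
Generation 4: 0 live cells
.....
.....
.....
.....
.....
Population at generation 4: 0

Answer: 0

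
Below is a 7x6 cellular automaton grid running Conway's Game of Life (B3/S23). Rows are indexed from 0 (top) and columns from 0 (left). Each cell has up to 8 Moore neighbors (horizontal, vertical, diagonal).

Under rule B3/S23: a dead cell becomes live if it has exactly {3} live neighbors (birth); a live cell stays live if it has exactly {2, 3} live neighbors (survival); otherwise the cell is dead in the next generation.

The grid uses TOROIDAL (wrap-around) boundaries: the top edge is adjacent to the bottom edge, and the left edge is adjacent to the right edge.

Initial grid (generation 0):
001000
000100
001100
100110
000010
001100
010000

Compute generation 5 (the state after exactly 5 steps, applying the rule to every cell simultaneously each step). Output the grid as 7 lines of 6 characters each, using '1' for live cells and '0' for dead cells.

Answer: 000110
100000
110110
110010
110011
001010
000110

Derivation:
Simulating step by step:
Generation 0 (given above): 11 live cells
Generation 1: 13 live cells
001000
000100
001000
001011
001011
001100
010100
Generation 2: 16 live cells
001100
001100
001010
011011
011001
010000
010100
Generation 3: 14 live cells
010010
010010
000011
000011
000111
010000
010100
Generation 4: 17 live cells
110110
100110
100100
100000
100101
100100
110000
Generation 5: 18 live cells
(generation 5 grid is the final answer)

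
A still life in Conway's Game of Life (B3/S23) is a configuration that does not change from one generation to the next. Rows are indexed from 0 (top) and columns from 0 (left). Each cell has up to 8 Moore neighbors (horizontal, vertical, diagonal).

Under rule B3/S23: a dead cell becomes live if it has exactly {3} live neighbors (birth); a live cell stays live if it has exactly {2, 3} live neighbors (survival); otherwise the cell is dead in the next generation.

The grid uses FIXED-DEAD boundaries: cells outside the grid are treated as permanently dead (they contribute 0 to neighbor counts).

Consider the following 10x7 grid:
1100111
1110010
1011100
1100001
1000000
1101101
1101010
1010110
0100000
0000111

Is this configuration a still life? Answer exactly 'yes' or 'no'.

Answer: no

Derivation:
Compute generation 1 and compare to generation 0 (given above):
Generation 1:
1010111
0000001
0001110
1011000
0010010
0001110
0000001
1011110
0101001
0000010
Cell (0,1) differs: gen0=1 vs gen1=0 -> NOT a still life.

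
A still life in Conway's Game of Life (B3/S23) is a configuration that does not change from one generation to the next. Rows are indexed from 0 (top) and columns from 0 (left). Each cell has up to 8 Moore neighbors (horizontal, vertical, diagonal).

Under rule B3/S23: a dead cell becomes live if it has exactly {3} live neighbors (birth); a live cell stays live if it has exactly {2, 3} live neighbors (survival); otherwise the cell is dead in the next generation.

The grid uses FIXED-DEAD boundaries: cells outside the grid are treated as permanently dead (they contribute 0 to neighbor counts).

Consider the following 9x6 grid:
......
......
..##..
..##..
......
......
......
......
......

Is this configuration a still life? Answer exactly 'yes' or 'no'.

Answer: yes

Derivation:
Compute generation 1 and compare to generation 0 (given above):
Generation 1:
......
......
..##..
..##..
......
......
......
......
......
The grids are IDENTICAL -> still life.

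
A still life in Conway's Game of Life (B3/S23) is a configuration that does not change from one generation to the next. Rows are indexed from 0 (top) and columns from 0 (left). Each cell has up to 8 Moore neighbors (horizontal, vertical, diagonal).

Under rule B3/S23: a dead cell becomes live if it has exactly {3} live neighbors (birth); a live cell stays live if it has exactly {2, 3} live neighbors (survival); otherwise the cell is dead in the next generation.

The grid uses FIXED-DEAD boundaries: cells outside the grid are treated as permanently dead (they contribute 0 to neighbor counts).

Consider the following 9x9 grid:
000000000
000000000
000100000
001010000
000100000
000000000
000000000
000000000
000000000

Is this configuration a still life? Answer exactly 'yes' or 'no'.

Compute generation 1 and compare to generation 0 (given above):
Generation 1:
000000000
000000000
000100000
001010000
000100000
000000000
000000000
000000000
000000000
The grids are IDENTICAL -> still life.

Answer: yes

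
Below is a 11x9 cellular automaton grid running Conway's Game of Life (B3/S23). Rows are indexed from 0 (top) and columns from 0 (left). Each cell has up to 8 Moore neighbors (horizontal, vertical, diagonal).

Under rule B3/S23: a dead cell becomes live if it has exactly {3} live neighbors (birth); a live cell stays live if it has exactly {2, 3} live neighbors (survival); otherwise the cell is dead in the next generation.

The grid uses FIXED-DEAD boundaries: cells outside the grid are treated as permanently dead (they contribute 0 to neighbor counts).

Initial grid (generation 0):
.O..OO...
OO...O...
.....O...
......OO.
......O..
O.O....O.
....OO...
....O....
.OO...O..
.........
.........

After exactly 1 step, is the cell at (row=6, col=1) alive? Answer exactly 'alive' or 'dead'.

Simulating step by step:
Generation 0 (given above): 19 live cells
Generation 1: 20 live cells
OO..OO...
OO...OO..
.....O...
.....OOO.
......O..
.....OO..
...OOO...
...OO....
.........
.........
.........

Cell (6,1) at generation 1: 0 -> dead

Answer: dead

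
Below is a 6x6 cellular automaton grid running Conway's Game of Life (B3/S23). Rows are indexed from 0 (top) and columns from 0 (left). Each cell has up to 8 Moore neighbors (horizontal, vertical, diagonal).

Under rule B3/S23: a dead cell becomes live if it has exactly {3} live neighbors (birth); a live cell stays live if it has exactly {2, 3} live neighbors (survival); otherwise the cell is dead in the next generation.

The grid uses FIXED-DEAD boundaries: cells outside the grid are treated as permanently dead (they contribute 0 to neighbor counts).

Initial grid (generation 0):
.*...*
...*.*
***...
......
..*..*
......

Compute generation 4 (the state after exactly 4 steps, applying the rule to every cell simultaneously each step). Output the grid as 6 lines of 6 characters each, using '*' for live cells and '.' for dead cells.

Answer: ......
..*...
**.**.
..*...
......
......

Derivation:
Simulating step by step:
Generation 0 (given above): 9 live cells
Generation 1: 6 live cells
....*.
*...*.
.**...
..*...
......
......
Generation 2: 7 live cells
......
.*.*..
.***..
.**...
......
......
Generation 3: 6 live cells
......
.*.*..
*..*..
.*.*..
......
......
Generation 4: 6 live cells
(generation 4 grid is the final answer)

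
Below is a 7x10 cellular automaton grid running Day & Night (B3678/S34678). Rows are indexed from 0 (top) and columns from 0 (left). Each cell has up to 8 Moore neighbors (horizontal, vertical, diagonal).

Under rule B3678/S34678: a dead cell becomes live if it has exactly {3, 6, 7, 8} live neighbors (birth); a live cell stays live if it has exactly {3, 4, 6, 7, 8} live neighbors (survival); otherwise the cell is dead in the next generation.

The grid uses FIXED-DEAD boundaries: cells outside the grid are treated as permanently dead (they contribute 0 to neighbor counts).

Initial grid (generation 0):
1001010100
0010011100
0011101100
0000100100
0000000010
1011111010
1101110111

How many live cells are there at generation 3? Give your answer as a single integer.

Answer: 24

Derivation:
Simulating step by step:
Generation 0 (given above): 31 live cells
Generation 1: 26 live cells
0000100000
0110011110
0001100110
0000011110
0000001000
0011011010
0101010110
Generation 2: 23 live cells
0000011100
0000011110
0010101101
0000111010
0000100110
0010011000
0000000100
Generation 3: 24 live cells
0000010110
0000101110
0001111100
0000101111
0001110100
0000001010
0000001000
Population at generation 3: 24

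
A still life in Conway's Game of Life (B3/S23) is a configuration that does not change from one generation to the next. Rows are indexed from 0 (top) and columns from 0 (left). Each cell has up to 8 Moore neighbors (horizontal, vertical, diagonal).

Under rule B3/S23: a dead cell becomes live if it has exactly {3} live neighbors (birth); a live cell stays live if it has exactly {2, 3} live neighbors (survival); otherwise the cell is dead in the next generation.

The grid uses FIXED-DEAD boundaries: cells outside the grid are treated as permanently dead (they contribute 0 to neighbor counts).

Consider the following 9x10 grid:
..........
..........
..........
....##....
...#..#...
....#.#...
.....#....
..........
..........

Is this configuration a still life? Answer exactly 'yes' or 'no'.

Answer: yes

Derivation:
Compute generation 1 and compare to generation 0 (given above):
Generation 1:
..........
..........
..........
....##....
...#..#...
....#.#...
.....#....
..........
..........
The grids are IDENTICAL -> still life.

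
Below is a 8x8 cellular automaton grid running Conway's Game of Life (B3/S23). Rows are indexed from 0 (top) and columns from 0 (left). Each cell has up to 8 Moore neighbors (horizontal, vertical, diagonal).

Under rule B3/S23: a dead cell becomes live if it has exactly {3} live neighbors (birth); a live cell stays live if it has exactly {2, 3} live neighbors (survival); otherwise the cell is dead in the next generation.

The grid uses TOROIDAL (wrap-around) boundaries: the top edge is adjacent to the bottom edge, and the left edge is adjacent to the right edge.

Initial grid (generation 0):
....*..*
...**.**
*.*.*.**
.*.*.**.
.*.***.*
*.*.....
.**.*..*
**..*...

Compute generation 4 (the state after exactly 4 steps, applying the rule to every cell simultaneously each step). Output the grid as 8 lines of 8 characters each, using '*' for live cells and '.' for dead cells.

Answer: ....*...
...**...
.**.....
.****...
...**...
......*.
........
........

Derivation:
Simulating step by step:
Generation 0 (given above): 29 live cells
Generation 1: 22 live cells
....*.**
....*...
***.....
.*......
.*.*.*.*
.....***
..*....*
.**.**.*
Generation 2: 30 live cells
*...*.**
**.*.*.*
***.....
........
..*.**.*
..*.**.*
.****..*
.**.**.*
Generation 3: 12 live cells
........
...***..
..*....*
*.**....
....**..
.......*
.......*
........
Generation 4: 12 live cells
(generation 4 grid is the final answer)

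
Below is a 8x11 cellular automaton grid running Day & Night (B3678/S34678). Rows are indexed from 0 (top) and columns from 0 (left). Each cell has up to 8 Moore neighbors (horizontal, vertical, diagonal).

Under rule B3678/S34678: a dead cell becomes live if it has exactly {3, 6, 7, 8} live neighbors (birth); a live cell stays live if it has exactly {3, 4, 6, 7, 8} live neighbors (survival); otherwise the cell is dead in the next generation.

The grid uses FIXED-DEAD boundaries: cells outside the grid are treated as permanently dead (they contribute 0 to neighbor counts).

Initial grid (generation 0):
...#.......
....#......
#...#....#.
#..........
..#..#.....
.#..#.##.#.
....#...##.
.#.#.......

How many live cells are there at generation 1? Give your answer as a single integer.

Answer: 10

Derivation:
Simulating step by step:
Generation 0 (given above): 18 live cells
Generation 1: 10 live cells
...........
...#.......
...........
.#.........
.#....#....
...#.......
..##.#.##..
...........
Population at generation 1: 10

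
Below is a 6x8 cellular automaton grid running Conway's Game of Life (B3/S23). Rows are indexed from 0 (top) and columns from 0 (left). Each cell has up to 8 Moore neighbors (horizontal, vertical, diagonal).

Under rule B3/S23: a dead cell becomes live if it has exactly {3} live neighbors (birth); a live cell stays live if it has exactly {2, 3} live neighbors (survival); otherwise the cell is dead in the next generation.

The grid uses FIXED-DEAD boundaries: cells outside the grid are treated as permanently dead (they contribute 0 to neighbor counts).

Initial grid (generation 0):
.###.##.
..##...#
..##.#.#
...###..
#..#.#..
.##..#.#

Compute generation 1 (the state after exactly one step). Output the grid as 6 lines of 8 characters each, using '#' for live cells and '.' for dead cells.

Simulating step by step:
Generation 0 (given above): 22 live cells
Generation 1: 15 live cells
(generation 1 grid is the final answer)

Answer: .#.##.#.
.....#.#
.....#..
.....#..
.#.#.#..
.##.#.#.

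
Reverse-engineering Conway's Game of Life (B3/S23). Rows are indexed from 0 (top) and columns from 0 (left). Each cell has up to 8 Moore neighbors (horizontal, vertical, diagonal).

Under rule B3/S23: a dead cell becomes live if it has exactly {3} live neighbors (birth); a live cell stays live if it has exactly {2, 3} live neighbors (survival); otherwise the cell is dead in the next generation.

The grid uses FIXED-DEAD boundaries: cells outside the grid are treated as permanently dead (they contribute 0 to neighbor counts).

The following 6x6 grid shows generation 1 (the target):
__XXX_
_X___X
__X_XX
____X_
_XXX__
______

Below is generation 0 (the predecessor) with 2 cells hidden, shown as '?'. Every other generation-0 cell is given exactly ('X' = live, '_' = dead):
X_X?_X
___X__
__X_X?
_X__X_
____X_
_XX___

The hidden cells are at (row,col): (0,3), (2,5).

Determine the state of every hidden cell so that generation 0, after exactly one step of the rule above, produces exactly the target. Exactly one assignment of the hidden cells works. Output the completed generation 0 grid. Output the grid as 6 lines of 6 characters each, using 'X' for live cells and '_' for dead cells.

Answer: X_XX_X
___X__
__X_XX
_X__X_
____X_
_XX___

Derivation:
Hidden generation-0 cells (in order): (0,3), (2,5).
A hidden cell only influences target cells in its own 3x3 neighborhood. Try each of the 2^2 = 4 assignments, step the completed generation 0 forward once under B3/S23, and compare with the target:
  (0,3)=_ (2,5)=_ -> step gives (0,2)='_' but target has 'X' -> reject
  (0,3)=_ (2,5)=X -> step gives (0,2)='_' but target has 'X' -> reject
  (0,3)=X (2,5)=_ -> step gives (1,5)='_' but target has 'X' -> reject
  (0,3)=X (2,5)=X -> step reproduces the target at every cell -> ACCEPT
Unique solution: (0,3)=live, (2,5)=live.
Check: live-neighbor counts of every cell in the completed generation 0:
022230
134453
122432
112434
233312
111211
Applying B3/S23 to generation 0 with these counts gives:
__XXX_
_X___X
__X_XX
____X_
_XXX__
______
which matches the target exactly.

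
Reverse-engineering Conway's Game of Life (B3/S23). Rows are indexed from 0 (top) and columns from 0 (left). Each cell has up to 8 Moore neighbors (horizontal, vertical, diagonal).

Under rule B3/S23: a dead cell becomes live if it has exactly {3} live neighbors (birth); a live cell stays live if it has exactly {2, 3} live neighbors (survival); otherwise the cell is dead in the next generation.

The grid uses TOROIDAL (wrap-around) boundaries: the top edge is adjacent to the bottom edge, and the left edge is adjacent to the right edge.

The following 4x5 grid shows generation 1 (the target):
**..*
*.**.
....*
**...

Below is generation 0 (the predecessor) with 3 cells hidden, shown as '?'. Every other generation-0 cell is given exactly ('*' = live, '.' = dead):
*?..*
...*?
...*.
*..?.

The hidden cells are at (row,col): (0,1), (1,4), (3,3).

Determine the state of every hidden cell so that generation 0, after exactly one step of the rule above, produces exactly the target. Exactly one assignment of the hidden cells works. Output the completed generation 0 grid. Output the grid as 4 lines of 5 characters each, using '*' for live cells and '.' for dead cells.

Answer: **..*
...*.
...*.
*....

Derivation:
Hidden generation-0 cells (in order): (0,1), (1,4), (3,3).
A hidden cell only influences target cells in its own 3x3 neighborhood. Try each of the 2^3 = 8 assignments, step the completed generation 0 forward once under B3/S23, and compare with the target:
  (0,1)=. (1,4)=. (3,3)=. -> step gives (0,1)='.' but target has '*' -> reject
  (0,1)=. (1,4)=. (3,3)=* -> step gives (0,1)='.' but target has '*' -> reject
  (0,1)=. (1,4)=* (3,3)=. -> step gives (0,1)='.' but target has '*' -> reject
  (0,1)=. (1,4)=* (3,3)=* -> step gives (0,1)='.' but target has '*' -> reject
  (0,1)=* (1,4)=. (3,3)=. -> step reproduces the target at every cell -> ACCEPT
  (0,1)=* (1,4)=. (3,3)=* -> step gives (0,2)='*' but target has '.' -> reject
  (0,1)=* (1,4)=* (3,3)=. -> step gives (0,0)='.' but target has '*' -> reject
  (0,1)=* (1,4)=* (3,3)=* -> step gives (0,0)='.' but target has '*' -> reject
Unique solution: (0,1)=live, (1,4)=dead, (3,3)=dead.
Check: live-neighbor counts of every cell in the completed generation 0:
32223
32324
11213
33224
Applying B3/S23 to generation 0 with these counts gives:
**..*
*.**.
....*
**...
which matches the target exactly.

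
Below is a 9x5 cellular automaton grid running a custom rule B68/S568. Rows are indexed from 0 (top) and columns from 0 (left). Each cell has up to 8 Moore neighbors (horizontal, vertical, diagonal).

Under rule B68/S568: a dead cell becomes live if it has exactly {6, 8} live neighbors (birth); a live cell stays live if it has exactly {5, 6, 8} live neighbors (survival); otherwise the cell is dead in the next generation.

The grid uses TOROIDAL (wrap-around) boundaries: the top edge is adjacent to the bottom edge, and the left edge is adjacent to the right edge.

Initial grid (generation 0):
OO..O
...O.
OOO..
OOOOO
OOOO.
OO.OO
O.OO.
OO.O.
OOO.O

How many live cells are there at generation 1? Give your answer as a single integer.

Answer: 22

Derivation:
Simulating step by step:
Generation 0 (given above): 30 live cells
Generation 1: 22 live cells
O....
.....
.OO..
OO.OO
...OO
OO.OO
OOO..
OOO.O
.O..O
Population at generation 1: 22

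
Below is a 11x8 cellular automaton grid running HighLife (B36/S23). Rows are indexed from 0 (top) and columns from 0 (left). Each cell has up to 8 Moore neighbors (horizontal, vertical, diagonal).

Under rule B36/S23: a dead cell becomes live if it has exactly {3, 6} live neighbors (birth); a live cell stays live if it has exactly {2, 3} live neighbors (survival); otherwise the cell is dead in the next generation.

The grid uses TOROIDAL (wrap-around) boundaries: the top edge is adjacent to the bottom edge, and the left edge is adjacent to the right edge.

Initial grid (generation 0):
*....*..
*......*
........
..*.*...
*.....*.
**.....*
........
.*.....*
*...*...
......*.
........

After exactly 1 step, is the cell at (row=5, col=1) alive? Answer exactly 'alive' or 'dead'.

Simulating step by step:
Generation 0 (given above): 16 live cells
Generation 1: 13 live cells
*......*
*......*
........
........
*.......
**.....*
.*.....*
*.......
*......*
........
........

Cell (5,1) at generation 1: 1 -> alive

Answer: alive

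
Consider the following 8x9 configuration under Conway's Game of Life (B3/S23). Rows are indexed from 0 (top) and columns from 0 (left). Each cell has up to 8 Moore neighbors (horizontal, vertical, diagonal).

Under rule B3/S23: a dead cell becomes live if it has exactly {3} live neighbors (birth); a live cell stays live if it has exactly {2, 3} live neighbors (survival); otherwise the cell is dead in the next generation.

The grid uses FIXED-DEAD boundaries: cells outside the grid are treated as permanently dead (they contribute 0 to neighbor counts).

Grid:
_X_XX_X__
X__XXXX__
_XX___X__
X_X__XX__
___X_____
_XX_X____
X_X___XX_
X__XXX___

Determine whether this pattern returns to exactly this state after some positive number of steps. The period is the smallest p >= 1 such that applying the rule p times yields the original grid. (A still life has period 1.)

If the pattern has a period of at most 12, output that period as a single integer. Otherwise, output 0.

Answer: 0

Derivation:
Simulating and comparing each generation to the original:
Gen 0 (original, given above): 28 live cells
Gen 1: 26 live cells, differs from original
Gen 2: 30 live cells, differs from original
Gen 3: 26 live cells, differs from original
Gen 4: 25 live cells, differs from original
Gen 5: 18 live cells, differs from original
Gen 6: 17 live cells, differs from original
Gen 7: 18 live cells, differs from original
Gen 8: 15 live cells, differs from original
Gen 9: 14 live cells, differs from original
Gen 10: 16 live cells, differs from original
Gen 11: 16 live cells, differs from original
Gen 12: 16 live cells, differs from original
No period found within 12 steps.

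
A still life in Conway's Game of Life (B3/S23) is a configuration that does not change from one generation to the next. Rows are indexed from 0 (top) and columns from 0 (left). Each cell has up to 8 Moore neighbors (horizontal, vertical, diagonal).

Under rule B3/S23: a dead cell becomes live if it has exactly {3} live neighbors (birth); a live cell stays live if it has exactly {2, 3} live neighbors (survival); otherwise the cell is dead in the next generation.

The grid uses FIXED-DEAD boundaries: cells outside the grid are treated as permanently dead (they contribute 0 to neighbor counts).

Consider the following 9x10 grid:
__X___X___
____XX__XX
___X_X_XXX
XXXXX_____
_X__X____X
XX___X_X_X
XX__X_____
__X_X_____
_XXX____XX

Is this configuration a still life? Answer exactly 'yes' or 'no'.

Compute generation 1 and compare to generation 0 (given above):
Generation 1:
_____X____
___XXX___X
_X___XXX_X
XX___X___X
____XX__X_
__X_XX__X_
X_XXXX____
X___X_____
_XXX______
Cell (0,2) differs: gen0=1 vs gen1=0 -> NOT a still life.

Answer: no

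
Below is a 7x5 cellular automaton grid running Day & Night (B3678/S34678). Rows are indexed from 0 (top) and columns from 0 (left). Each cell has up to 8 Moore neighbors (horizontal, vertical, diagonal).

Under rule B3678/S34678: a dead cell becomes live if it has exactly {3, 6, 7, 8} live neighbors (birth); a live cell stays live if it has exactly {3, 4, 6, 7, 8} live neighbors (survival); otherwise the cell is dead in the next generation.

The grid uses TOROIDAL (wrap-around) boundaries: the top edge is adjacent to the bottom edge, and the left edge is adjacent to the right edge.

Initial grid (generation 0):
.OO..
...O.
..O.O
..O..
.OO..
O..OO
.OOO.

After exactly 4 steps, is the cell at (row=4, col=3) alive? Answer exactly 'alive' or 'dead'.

Answer: alive

Derivation:
Simulating step by step:
Generation 0 (given above): 14 live cells
Generation 1: 14 live cells
.O...
.O.O.
.....
..O..
OOO.O
O.OOO
.O.O.
Generation 2: 12 live cells
O....
..O..
..O..
O..O.
O.OOO
.O...
.O.O.
Generation 3: 13 live cells
.OO..
.O...
.O.O.
...O.
O.OOO
.O...
O.O..
Generation 4: 14 live cells
OOO..
OO...
.....
OO.O.
.OOOO
.O...
..O..

Cell (4,3) at generation 4: 1 -> alive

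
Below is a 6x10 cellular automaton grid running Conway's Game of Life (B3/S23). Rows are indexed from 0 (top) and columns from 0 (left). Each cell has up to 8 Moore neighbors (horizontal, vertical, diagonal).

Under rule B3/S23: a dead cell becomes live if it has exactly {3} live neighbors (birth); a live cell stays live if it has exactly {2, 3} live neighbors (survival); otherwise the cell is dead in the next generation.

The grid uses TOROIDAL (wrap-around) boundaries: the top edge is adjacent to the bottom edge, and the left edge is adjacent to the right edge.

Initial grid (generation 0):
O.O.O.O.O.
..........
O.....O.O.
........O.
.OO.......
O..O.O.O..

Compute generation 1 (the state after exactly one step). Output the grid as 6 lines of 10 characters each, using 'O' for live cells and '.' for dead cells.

Answer: .O.OOOOO.O
.O...O....
.......O.O
.O.....O.O
.OO.......
O..OOOOO.O

Derivation:
Simulating step by step:
Generation 0 (given above): 15 live cells
Generation 1: 23 live cells
(generation 1 grid is the final answer)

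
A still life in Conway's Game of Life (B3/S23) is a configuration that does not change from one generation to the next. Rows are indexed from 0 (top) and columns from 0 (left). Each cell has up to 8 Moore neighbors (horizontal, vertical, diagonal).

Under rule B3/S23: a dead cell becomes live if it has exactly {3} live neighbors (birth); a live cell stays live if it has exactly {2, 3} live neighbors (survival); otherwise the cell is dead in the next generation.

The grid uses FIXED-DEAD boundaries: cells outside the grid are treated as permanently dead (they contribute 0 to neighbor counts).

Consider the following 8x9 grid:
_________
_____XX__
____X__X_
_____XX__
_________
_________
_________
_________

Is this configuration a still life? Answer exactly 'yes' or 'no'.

Answer: yes

Derivation:
Compute generation 1 and compare to generation 0 (given above):
Generation 1:
_________
_____XX__
____X__X_
_____XX__
_________
_________
_________
_________
The grids are IDENTICAL -> still life.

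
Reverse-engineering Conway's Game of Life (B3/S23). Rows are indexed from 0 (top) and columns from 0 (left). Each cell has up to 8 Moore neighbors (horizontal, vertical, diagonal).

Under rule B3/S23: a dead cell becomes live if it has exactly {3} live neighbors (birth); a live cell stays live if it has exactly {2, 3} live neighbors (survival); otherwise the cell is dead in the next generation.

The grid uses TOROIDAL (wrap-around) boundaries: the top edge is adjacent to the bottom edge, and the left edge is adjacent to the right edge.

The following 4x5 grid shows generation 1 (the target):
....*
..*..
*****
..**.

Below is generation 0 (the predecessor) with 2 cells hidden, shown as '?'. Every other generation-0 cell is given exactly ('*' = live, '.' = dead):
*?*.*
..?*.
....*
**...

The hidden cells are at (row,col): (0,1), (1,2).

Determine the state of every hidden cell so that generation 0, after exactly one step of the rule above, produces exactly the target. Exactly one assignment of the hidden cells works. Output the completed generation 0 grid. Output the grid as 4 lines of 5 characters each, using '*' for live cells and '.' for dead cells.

Answer: ***.*
..**.
....*
**...

Derivation:
Hidden generation-0 cells (in order): (0,1), (1,2).
A hidden cell only influences target cells in its own 3x3 neighborhood. Try each of the 2^2 = 4 assignments, step the completed generation 0 forward once under B3/S23, and compare with the target:
  (0,1)=. (1,2)=. -> step gives (0,0)='*' but target has '.' -> reject
  (0,1)=. (1,2)=* -> step gives (0,0)='*' but target has '.' -> reject
  (0,1)=* (1,2)=. -> step gives (0,2)='*' but target has '.' -> reject
  (0,1)=* (1,2)=* -> step reproduces the target at every cell -> ACCEPT
Unique solution: (0,1)=live, (1,2)=live.
Check: live-neighbor counts of every cell in the completed generation 0:
45443
44344
33332
54334
Applying B3/S23 to generation 0 with these counts gives:
....*
..*..
*****
..**.
which matches the target exactly.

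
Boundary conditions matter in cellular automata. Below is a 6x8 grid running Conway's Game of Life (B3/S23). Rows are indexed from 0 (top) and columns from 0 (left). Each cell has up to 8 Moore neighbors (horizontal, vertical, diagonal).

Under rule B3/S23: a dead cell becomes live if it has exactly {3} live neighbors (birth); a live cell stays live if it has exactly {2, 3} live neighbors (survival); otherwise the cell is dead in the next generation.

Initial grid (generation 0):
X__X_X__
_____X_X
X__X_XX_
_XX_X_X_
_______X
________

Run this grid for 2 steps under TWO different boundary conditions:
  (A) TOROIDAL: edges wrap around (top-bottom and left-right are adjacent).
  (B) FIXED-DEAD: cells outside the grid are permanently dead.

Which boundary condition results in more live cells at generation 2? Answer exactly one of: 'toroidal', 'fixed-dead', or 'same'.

Under TOROIDAL boundary, generation 2:
_____XXX
X_XXXXXX
_____XX_
X___X__X
_XXX____
________
Population = 18

Under FIXED-DEAD boundary, generation 2:
_____X__
__XXXXX_
_X___X_X
_X__X_XX
__XX____
________
Population = 15

Comparison: toroidal=18, fixed-dead=15 -> toroidal

Answer: toroidal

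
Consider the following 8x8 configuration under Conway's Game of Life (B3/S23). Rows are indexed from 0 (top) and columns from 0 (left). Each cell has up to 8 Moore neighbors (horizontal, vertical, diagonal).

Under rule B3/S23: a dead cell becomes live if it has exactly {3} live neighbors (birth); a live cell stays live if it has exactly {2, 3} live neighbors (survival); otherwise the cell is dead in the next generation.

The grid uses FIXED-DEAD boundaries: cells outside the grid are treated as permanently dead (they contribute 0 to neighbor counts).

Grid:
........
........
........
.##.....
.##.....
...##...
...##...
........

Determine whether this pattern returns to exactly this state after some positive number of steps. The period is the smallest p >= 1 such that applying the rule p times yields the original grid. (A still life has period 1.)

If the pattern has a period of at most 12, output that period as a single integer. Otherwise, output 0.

Answer: 2

Derivation:
Simulating and comparing each generation to the original:
Gen 0 (original, given above): 8 live cells
Gen 1: 6 live cells, differs from original
Gen 2: 8 live cells, MATCHES original -> period = 2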